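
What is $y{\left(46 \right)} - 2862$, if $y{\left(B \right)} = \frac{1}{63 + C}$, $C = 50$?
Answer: $- \frac{323405}{113} \approx -2862.0$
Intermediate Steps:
$y{\left(B \right)} = \frac{1}{113}$ ($y{\left(B \right)} = \frac{1}{63 + 50} = \frac{1}{113}$)
$y{\left(46 \right)} - 2862 = \frac{1}{113} - 2862 = - \frac{323405}{113}$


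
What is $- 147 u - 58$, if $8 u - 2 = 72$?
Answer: $- \frac{5671}{4} \approx -1417.8$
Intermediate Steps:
$u = \frac{37}{4}$ ($u = \frac{1}{4} + \frac{1}{8} \cdot 72 = \frac{1}{4} + 9 = \frac{37}{4} \approx 9.25$)
$- 147 u - 58 = \left(-147\right) \frac{37}{4} - 58 = - \frac{5439}{4} - 58 = - \frac{5671}{4}$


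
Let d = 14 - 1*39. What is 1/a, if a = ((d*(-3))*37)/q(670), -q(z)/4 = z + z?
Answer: -1072/555 ≈ -1.9315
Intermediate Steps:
q(z) = -8*z (q(z) = -4*(z + z) = -8*z)
d = -25 (d = 14 - 39 = -25)
a = -555/1072 (a = (-25*(-3)*37)/((-8*670)) = (75*37)/(-5360) = 2775*(-1/5360) = -555/1072 ≈ -0.51772)
1/a = 1/(-555/1072) = -1072/555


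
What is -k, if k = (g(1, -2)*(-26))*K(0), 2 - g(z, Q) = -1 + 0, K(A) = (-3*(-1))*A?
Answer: 0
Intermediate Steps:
K(A) = 3*A
g(z, Q) = 3 (g(z, Q) = 2 - (-1 + 0) = 2 - 1*(-1) = 2 + 1 = 3)
k = 0 (k = (3*(-26))*(3*0) = -78*0 = 0)
-k = -1*0 = 0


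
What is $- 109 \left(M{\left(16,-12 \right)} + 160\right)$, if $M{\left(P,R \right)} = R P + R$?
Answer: $4796$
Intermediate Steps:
$M{\left(P,R \right)} = R + P R$ ($M{\left(P,R \right)} = P R + R = R + P R$)
$- 109 \left(M{\left(16,-12 \right)} + 160\right) = - 109 \left(- 12 \left(1 + 16\right) + 160\right) = - 109 \left(\left(-12\right) 17 + 160\right) = - 109 \left(-204 + 160\right) = \left(-109\right) \left(-44\right) = 4796$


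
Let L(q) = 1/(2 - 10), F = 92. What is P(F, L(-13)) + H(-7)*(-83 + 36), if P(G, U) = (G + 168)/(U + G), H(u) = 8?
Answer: -54856/147 ≈ -373.17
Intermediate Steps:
L(q) = -⅛ (L(q) = 1/(-8) = -⅛)
P(G, U) = (168 + G)/(G + U)
P(F, L(-13)) + H(-7)*(-83 + 36) = (168 + 92)/(92 - ⅛) + 8*(-83 + 36) = 260/(735/8) + 8*(-47) = (8/735)*260 - 376 = 416/147 - 376 = -54856/147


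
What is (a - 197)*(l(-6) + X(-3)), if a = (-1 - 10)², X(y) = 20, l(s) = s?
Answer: -1064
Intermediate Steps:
a = 121 (a = (-11)² = 121)
(a - 197)*(l(-6) + X(-3)) = (121 - 197)*(-6 + 20) = -76*14 = -1064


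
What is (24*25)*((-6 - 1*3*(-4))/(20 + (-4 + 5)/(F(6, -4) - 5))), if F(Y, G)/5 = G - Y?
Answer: 198000/1099 ≈ 180.16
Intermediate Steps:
F(Y, G) = -5*Y + 5*G (F(Y, G) = 5*(G - Y) = -5*Y + 5*G)
(24*25)*((-6 - 1*3*(-4))/(20 + (-4 + 5)/(F(6, -4) - 5))) = (24*25)*((-6 - 1*3*(-4))/(20 + (-4 + 5)/((-5*6 + 5*(-4)) - 5))) = 600*((-6 - 3*(-4))/(20 + 1/((-30 - 20) - 5))) = 600*((-6 + 12)/(20 + 1/(-50 - 5))) = 600*(6/(20 + 1/(-55))) = 600*(6/(20 + 1*(-1/55))) = 600*(6/(20 - 1/55)) = 600*(6/(1099/55)) = 600*(6*(55/1099)) = 600*(330/1099) = 198000/1099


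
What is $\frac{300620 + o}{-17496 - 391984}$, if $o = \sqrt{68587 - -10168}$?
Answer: $- \frac{15031}{20474} - \frac{\sqrt{78755}}{409480} \approx -0.73484$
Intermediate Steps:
$o = \sqrt{78755}$ ($o = \sqrt{68587 + 10168} = \sqrt{78755} \approx 280.63$)
$\frac{300620 + o}{-17496 - 391984} = \frac{300620 + \sqrt{78755}}{-17496 - 391984} = \frac{300620 + \sqrt{78755}}{-409480} = \left(300620 + \sqrt{78755}\right) \left(- \frac{1}{409480}\right) = - \frac{15031}{20474} - \frac{\sqrt{78755}}{409480}$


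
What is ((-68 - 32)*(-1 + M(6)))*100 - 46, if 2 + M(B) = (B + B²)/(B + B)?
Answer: -5046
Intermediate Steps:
M(B) = -2 + (B + B²)/(2*B) (M(B) = -2 + (B + B²)/(B + B) = -2 + (B + B²)/((2*B)) = -2 + (B + B²)*(1/(2*B)) = -2 + (B + B²)/(2*B))
((-68 - 32)*(-1 + M(6)))*100 - 46 = ((-68 - 32)*(-1 + (-3/2 + (½)*6)))*100 - 46 = -100*(-1 + (-3/2 + 3))*100 - 46 = -100*(-1 + 3/2)*100 - 46 = -100*½*100 - 46 = -50*100 - 46 = -5000 - 46 = -5046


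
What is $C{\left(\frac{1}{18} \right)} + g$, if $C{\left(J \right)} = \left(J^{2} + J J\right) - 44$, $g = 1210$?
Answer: $\frac{188893}{162} \approx 1166.0$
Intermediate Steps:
$C{\left(J \right)} = -44 + 2 J^{2}$ ($C{\left(J \right)} = \left(J^{2} + J^{2}\right) - 44 = 2 J^{2} - 44 = -44 + 2 J^{2}$)
$C{\left(\frac{1}{18} \right)} + g = \left(-44 + 2 \left(\frac{1}{18}\right)^{2}\right) + 1210 = \left(-44 + \frac{2}{324}\right) + 1210 = \left(-44 + 2 \cdot \frac{1}{324}\right) + 1210 = \left(-44 + \frac{1}{162}\right) + 1210 = - \frac{7127}{162} + 1210 = \frac{188893}{162}$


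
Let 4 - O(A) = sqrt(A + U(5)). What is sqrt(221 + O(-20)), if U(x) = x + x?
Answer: sqrt(225 - I*sqrt(10)) ≈ 15.0 - 0.1054*I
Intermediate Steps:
U(x) = 2*x
O(A) = 4 - sqrt(10 + A) (O(A) = 4 - sqrt(A + 2*5) = 4 - sqrt(A + 10) = 4 - sqrt(10 + A))
sqrt(221 + O(-20)) = sqrt(221 + (4 - sqrt(10 - 20))) = sqrt(221 + (4 - sqrt(-10))) = sqrt(221 + (4 - I*sqrt(10))) = sqrt(225 - I*sqrt(10))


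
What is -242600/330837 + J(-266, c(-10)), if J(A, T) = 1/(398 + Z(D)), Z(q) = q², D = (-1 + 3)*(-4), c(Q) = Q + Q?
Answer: -12416707/16982966 ≈ -0.73113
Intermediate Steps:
c(Q) = 2*Q
D = -8 (D = 2*(-4) = -8)
J(A, T) = 1/462 (J(A, T) = 1/(398 + (-8)²) = 1/(398 + 64) = 1/462)
-242600/330837 + J(-266, c(-10)) = -242600/330837 + 1/462 = -12416707/16982966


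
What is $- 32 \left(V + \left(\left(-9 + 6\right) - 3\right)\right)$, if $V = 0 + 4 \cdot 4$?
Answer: $-320$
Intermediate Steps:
$V = 16$ ($V = 0 + 16 = 16$)
$- 32 \left(V + \left(\left(-9 + 6\right) - 3\right)\right) = - 32 \left(16 + \left(\left(-9 + 6\right) - 3\right)\right) = - 32 \left(16 - 6\right) = \left(-32\right) 10 = -320$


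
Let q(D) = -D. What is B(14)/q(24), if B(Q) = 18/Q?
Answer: -3/56 ≈ -0.053571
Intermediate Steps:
B(14)/q(24) = (18/14)/((-1*24)) = (18*(1/14))/(-24) = (9/7)*(-1/24) = -3/56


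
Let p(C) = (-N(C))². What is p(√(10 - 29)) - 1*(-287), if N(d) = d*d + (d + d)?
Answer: 572 - 76*I*√19 ≈ 572.0 - 331.28*I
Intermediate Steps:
N(d) = d² + 2*d
p(C) = C²*(2 + C)² (p(C) = (-C*(2 + C))² = C²*(2 + C)²)
p(√(10 - 29)) - 1*(-287) = (√(10 - 29))²*(2 + √(10 - 29))² - 1*(-287) = (√(-19))²*(2 + √(-19))² + 287 = (I*√19)²*(2 + I*√19)² + 287 = -19*(2 + I*√19)² + 287 = 287 - 19*(2 + I*√19)²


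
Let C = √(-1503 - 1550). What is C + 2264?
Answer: 2264 + I*√3053 ≈ 2264.0 + 55.254*I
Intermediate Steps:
C = I*√3053 (C = √(-3053) = I*√3053 ≈ 55.254*I)
C + 2264 = I*√3053 + 2264 = 2264 + I*√3053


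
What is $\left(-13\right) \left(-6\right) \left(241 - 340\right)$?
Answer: $-7722$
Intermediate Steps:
$\left(-13\right) \left(-6\right) \left(241 - 340\right) = 78 \left(-99\right) = -7722$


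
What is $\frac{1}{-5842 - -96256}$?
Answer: $\frac{1}{90414} \approx 1.106 \cdot 10^{-5}$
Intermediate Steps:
$\frac{1}{-5842 - -96256} = \frac{1}{-5842 + 96256} = \frac{1}{90414}$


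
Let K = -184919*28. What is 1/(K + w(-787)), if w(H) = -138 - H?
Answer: -1/5177083 ≈ -1.9316e-7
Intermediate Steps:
K = -5177732
1/(K + w(-787)) = 1/(-5177732 + (-138 - 1*(-787))) = 1/(-5177732 + (-138 + 787)) = 1/(-5177732 + 649) = 1/(-5177083) = -1/5177083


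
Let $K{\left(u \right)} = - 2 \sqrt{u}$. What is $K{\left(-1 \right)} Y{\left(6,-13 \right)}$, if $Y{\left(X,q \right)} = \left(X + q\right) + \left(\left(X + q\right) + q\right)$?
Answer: $54 i \approx 54.0 i$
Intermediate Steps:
$Y{\left(X,q \right)} = 2 X + 3 q$ ($Y{\left(X,q \right)} = \left(X + q\right) + \left(X + 2 q\right) = 2 X + 3 q$)
$K{\left(-1 \right)} Y{\left(6,-13 \right)} = - 2 \sqrt{-1} \left(2 \cdot 6 + 3 \left(-13\right)\right) = - 2 i \left(12 - 39\right) = - 2 i \left(-27\right) = 54 i$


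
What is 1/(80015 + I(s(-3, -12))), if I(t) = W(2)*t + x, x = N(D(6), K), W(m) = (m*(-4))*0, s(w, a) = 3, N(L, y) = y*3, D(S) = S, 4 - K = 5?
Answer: 1/80012 ≈ 1.2498e-5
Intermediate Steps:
K = -1 (K = 4 - 1*5 = 4 - 5 = -1)
N(L, y) = 3*y
W(m) = 0 (W(m) = -4*m*0 = 0)
x = -3 (x = 3*(-1) = -3)
I(t) = -3 (I(t) = 0*t - 3 = 0 - 3 = -3)
1/(80015 + I(s(-3, -12))) = 1/(80015 - 3) = 1/80012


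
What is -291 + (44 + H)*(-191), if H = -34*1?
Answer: -2201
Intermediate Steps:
H = -34
-291 + (44 + H)*(-191) = -291 + (44 - 34)*(-191) = -291 + 10*(-191) = -291 - 1910 = -2201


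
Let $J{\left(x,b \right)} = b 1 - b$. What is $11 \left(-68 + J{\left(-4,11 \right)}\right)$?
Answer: $-748$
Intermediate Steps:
$J{\left(x,b \right)} = 0$ ($J{\left(x,b \right)} = b - b = 0$)
$11 \left(-68 + J{\left(-4,11 \right)}\right) = 11 \left(-68 + 0\right) = 11 \left(-68\right) = -748$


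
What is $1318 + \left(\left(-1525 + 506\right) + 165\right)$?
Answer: $464$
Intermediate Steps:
$1318 + \left(\left(-1525 + 506\right) + 165\right) = 1318 + \left(-1019 + 165\right) = 1318 - 854 = 464$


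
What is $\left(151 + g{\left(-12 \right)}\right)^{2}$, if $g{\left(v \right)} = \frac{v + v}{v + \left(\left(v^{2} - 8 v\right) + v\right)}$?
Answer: $\frac{1844164}{81} \approx 22767.0$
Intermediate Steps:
$g{\left(v \right)} = \frac{2 v}{v^{2} - 6 v}$ ($g{\left(v \right)} = \frac{2 v}{v + \left(v^{2} - 7 v\right)} = \frac{2 v}{v^{2} - 6 v}$)
$\left(151 + g{\left(-12 \right)}\right)^{2} = \left(151 + \frac{2}{-6 - 12}\right)^{2} = \left(151 + \frac{2}{-18}\right)^{2} = \left(151 + 2 \left(- \frac{1}{18}\right)\right)^{2} = \left(151 - \frac{1}{9}\right)^{2} = \left(\frac{1358}{9}\right)^{2} = \frac{1844164}{81}$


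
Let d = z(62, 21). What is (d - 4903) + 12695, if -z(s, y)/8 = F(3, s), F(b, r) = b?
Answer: 7768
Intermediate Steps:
z(s, y) = -24 (z(s, y) = -8*3 = -24)
d = -24
(d - 4903) + 12695 = (-24 - 4903) + 12695 = -4927 + 12695 = 7768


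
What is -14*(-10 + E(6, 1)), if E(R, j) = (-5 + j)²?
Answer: -84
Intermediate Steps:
-14*(-10 + E(6, 1)) = -14*(-10 + (-5 + 1)²) = -14*(-10 + (-4)²) = -14*(-10 + 16) = -14*6 = -84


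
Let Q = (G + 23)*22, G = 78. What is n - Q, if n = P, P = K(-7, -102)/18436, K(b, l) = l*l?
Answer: -10238597/4609 ≈ -2221.4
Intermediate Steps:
K(b, l) = l**2
P = 2601/4609 (P = (-102)**2/18436 = 10404*(1/18436) = 2601/4609 ≈ 0.56433)
n = 2601/4609 ≈ 0.56433
Q = 2222 (Q = (78 + 23)*22 = 101*22 = 2222)
n - Q = 2601/4609 - 1*2222 = 2601/4609 - 2222 = -10238597/4609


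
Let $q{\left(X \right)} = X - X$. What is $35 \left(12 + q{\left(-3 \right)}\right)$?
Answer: $420$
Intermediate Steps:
$q{\left(X \right)} = 0$
$35 \left(12 + q{\left(-3 \right)}\right) = 35 \left(12 + 0\right) = 35 \cdot 12 = 420$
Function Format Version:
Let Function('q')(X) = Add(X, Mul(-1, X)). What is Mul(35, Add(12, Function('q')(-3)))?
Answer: 420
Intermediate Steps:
Function('q')(X) = 0
Mul(35, Add(12, Function('q')(-3))) = Mul(35, Add(12, 0)) = Mul(35, 12) = 420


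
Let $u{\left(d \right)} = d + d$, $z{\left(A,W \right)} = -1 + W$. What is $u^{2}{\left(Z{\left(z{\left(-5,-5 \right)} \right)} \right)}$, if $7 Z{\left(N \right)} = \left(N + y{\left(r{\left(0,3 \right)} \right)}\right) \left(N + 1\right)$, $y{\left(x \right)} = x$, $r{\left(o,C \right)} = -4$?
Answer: $\frac{10000}{49} \approx 204.08$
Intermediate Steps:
$Z{\left(N \right)} = \frac{\left(1 + N\right) \left(-4 + N\right)}{7}$ ($Z{\left(N \right)} = \frac{\left(N - 4\right) \left(N + 1\right)}{7} = \frac{\left(-4 + N\right) \left(1 + N\right)}{7} = \frac{\left(1 + N\right) \left(-4 + N\right)}{7}$)
$u{\left(d \right)} = 2 d$
$u^{2}{\left(Z{\left(z{\left(-5,-5 \right)} \right)} \right)} = \left(2 \left(- \frac{4}{7} - \frac{3 \left(-1 - 5\right)}{7} + \frac{\left(-1 - 5\right)^{2}}{7}\right)\right)^{2} = \left(2 \left(- \frac{4}{7} - - \frac{18}{7} + \frac{\left(-6\right)^{2}}{7}\right)\right)^{2} = \left(2 \left(- \frac{4}{7} + \frac{18}{7} + \frac{1}{7} \cdot 36\right)\right)^{2} = \left(2 \left(- \frac{4}{7} + \frac{18}{7} + \frac{36}{7}\right)\right)^{2} = \left(2 \cdot \frac{50}{7}\right)^{2} = \left(\frac{100}{7}\right)^{2} = \frac{10000}{49}$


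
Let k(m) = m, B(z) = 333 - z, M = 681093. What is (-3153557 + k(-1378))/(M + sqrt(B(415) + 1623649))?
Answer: -716268047985/154628683694 + 1051645*sqrt(1623567)/154628683694 ≈ -4.6235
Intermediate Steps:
(-3153557 + k(-1378))/(M + sqrt(B(415) + 1623649)) = (-3153557 - 1378)/(681093 + sqrt((333 - 1*415) + 1623649)) = -3154935/(681093 + sqrt((333 - 415) + 1623649)) = -3154935/(681093 + sqrt(-82 + 1623649)) = -3154935/(681093 + sqrt(1623567))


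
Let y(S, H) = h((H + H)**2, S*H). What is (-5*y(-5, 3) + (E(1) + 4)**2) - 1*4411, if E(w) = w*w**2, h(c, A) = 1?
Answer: -4391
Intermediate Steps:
y(S, H) = 1
E(w) = w**3
(-5*y(-5, 3) + (E(1) + 4)**2) - 1*4411 = (-5*1 + (1**3 + 4)**2) - 1*4411 = (-5 + (1 + 4)**2) - 4411 = (-5 + 5**2) - 4411 = (-5 + 25) - 4411 = 20 - 4411 = -4391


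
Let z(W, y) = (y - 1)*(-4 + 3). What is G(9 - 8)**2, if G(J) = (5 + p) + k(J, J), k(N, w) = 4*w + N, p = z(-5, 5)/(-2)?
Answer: 144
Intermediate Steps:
z(W, y) = 1 - y (z(W, y) = (-1 + y)*(-1) = 1 - y)
p = 2 (p = (1 - 1*5)/(-2) = (1 - 5)*(-1/2) = -4*(-1/2) = 2)
k(N, w) = N + 4*w
G(J) = 7 + 5*J (G(J) = (5 + 2) + (J + 4*J) = 7 + 5*J)
G(9 - 8)**2 = (7 + 5*(9 - 8))**2 = (7 + 5*1)**2 = (7 + 5)**2 = 12**2 = 144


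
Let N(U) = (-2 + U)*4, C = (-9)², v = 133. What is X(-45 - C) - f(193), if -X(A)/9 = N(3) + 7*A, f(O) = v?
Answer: 7769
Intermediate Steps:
C = 81
f(O) = 133
N(U) = -8 + 4*U
X(A) = -36 - 63*A (X(A) = -9*((-8 + 4*3) + 7*A) = -9*((-8 + 12) + 7*A) = -9*(4 + 7*A) = -36 - 63*A)
X(-45 - C) - f(193) = (-36 - 63*(-45 - 1*81)) - 1*133 = (-36 - 63*(-45 - 81)) - 133 = (-36 - 63*(-126)) - 133 = (-36 + 7938) - 133 = 7902 - 133 = 7769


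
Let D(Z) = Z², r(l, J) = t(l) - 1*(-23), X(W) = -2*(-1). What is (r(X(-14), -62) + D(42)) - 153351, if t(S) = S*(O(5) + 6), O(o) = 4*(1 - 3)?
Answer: -151568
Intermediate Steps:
X(W) = 2
O(o) = -8 (O(o) = 4*(-2) = -8)
t(S) = -2*S (t(S) = S*(-8 + 6) = S*(-2) = -2*S)
r(l, J) = 23 - 2*l (r(l, J) = -2*l - 1*(-23) = -2*l + 23 = 23 - 2*l)
(r(X(-14), -62) + D(42)) - 153351 = ((23 - 2*2) + 42²) - 153351 = ((23 - 4) + 1764) - 153351 = (19 + 1764) - 153351 = 1783 - 153351 = -151568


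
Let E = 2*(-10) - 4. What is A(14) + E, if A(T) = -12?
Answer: -36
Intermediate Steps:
E = -24 (E = -20 - 4 = -24)
A(14) + E = -12 - 24 = -36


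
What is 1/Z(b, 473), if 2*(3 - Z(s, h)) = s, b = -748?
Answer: 1/377 ≈ 0.0026525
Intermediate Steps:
Z(s, h) = 3 - s/2
1/Z(b, 473) = 1/(3 - ½*(-748)) = 1/(3 + 374) = 1/377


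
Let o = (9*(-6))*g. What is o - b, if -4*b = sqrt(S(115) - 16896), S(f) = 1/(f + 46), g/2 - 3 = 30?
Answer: -3564 + I*sqrt(437961055)/644 ≈ -3564.0 + 32.496*I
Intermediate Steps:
g = 66 (g = 6 + 2*30 = 6 + 60 = 66)
S(f) = 1/(46 + f)
b = -I*sqrt(437961055)/644 (b = -sqrt(1/(46 + 115) - 16896)/4 = -sqrt(1/161 - 16896)/4 = -I*sqrt(437961055)/644 ≈ -32.496*I)
o = -3564 (o = (9*(-6))*66 = -54*66 = -3564)
o - b = -3564 - (-1)*I*sqrt(437961055)/644 = -3564 + I*sqrt(437961055)/644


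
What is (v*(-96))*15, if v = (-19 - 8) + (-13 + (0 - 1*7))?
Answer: 67680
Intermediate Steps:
v = -47 (v = -27 + (-13 + (0 - 7)) = -27 + (-13 - 7) = -27 - 20 = -47)
(v*(-96))*15 = -47*(-96)*15 = 4512*15 = 67680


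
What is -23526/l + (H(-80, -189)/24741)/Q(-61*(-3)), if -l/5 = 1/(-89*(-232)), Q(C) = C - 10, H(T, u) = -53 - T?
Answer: 231018589117311/2377885 ≈ 9.7153e+7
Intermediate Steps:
Q(C) = -10 + C
l = -5/20648 (l = -5/((-89*(-232))) = -5/20648 ≈ -0.00024215)
-23526/l + (H(-80, -189)/24741)/Q(-61*(-3)) = -23526/(-5/20648) + ((-53 - 1*(-80))/24741)/(-10 - 61*(-3)) = -23526*(-20648/5) + ((-53 + 80)*(1/24741))/(-10 + 183) = 485764848/5 + (27*(1/24741))/173 = 485764848/5 + (3/2749)*(1/173) = 485764848/5 + 3/475577 = 231018589117311/2377885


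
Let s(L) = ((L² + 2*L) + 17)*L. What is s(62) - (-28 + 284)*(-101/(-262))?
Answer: 32353242/131 ≈ 2.4697e+5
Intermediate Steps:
s(L) = L*(17 + L² + 2*L) (s(L) = (17 + L² + 2*L)*L = L*(17 + L² + 2*L))
s(62) - (-28 + 284)*(-101/(-262)) = 62*(17 + 62² + 2*62) - (-28 + 284)*(-101/(-262)) = 62*(17 + 3844 + 124) - 256*(-101*(-1/262)) = 62*3985 - 256*101/262 = 247070 - 1*12928/131 = 247070 - 12928/131 = 32353242/131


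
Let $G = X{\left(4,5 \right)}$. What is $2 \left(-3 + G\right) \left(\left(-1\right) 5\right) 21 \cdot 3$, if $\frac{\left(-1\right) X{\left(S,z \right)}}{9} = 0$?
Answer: $1890$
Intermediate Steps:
$X{\left(S,z \right)} = 0$ ($X{\left(S,z \right)} = \left(-9\right) 0 = 0$)
$G = 0$
$2 \left(-3 + G\right) \left(\left(-1\right) 5\right) 21 \cdot 3 = 2 \left(-3 + 0\right) \left(\left(-1\right) 5\right) 21 \cdot 3 = 2 \left(-3\right) \left(-5\right) 21 \cdot 3 = \left(-6\right) \left(-5\right) 21 \cdot 3 = 30 \cdot 21 \cdot 3 = 630 \cdot 3 = 1890$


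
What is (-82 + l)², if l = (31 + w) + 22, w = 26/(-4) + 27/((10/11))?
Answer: 841/25 ≈ 33.640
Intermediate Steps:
w = 116/5 (w = 26*(-¼) + 27/((10*(1/11))) = -13/2 + 27/(10/11) = -13/2 + 27*(11/10) = -13/2 + 297/10 = 116/5 ≈ 23.200)
l = 381/5 (l = (31 + 116/5) + 22 = 271/5 + 22 = 381/5 ≈ 76.200)
(-82 + l)² = (-82 + 381/5)² = (-29/5)² = 841/25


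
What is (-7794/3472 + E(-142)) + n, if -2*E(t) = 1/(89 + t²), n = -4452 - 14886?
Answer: -679987691113/35159208 ≈ -19340.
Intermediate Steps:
n = -19338
E(t) = -1/(2*(89 + t²))
(-7794/3472 + E(-142)) + n = (-7794/3472 - 1/(178 + 2*(-142)²)) - 19338 = (-7794*1/3472 - 1/(178 + 2*20164)) - 19338 = (-3897/1736 - 1/(178 + 40328)) - 19338 = (-3897/1736 - 1/40506) - 19338 = -78926809/35159208 - 19338 = -679987691113/35159208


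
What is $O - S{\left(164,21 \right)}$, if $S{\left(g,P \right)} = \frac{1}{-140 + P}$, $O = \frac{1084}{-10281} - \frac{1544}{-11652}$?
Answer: $\frac{14047851}{395986423} \approx 0.035476$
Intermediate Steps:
$O = \frac{90086}{3327617}$ ($O = 1084 \left(- \frac{1}{10281}\right) - - \frac{386}{2913} = - \frac{1084}{10281} + \frac{386}{2913} = \frac{90086}{3327617} \approx 0.027072$)
$O - S{\left(164,21 \right)} = \frac{90086}{3327617} - \frac{1}{-140 + 21} = \frac{90086}{3327617} - \frac{1}{-119} = \frac{90086}{3327617} - - \frac{1}{119} = \frac{90086}{3327617} + \frac{1}{119} = \frac{14047851}{395986423}$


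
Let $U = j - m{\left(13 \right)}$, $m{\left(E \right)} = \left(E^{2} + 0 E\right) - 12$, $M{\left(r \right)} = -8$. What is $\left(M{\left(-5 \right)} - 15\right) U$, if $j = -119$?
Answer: $6348$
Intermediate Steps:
$m{\left(E \right)} = -12 + E^{2}$ ($m{\left(E \right)} = \left(E^{2} + 0\right) - 12 = E^{2} - 12 = -12 + E^{2}$)
$U = -276$ ($U = -119 - \left(-12 + 13^{2}\right) = -119 - \left(-12 + 169\right) = -119 - 157 = -276$)
$\left(M{\left(-5 \right)} - 15\right) U = \left(-8 - 15\right) \left(-276\right) = \left(-23\right) \left(-276\right) = 6348$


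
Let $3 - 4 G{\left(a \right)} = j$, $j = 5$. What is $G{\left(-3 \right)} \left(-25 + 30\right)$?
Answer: $- \frac{5}{2} \approx -2.5$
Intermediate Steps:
$G{\left(a \right)} = - \frac{1}{2}$ ($G{\left(a \right)} = \frac{3}{4} - \frac{5}{4} = - \frac{1}{2}$)
$G{\left(-3 \right)} \left(-25 + 30\right) = - \frac{-25 + 30}{2} = \left(- \frac{1}{2}\right) 5 = - \frac{5}{2}$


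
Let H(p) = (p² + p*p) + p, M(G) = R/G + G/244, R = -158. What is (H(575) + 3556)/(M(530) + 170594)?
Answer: 21511767730/5515364607 ≈ 3.9003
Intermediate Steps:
M(G) = -158/G + G/244
H(p) = p + 2*p² (H(p) = (p² + p²) + p = 2*p² + p = p + 2*p²)
(H(575) + 3556)/(M(530) + 170594) = (575*(1 + 2*575) + 3556)/((-158/530 + (1/244)*530) + 170594) = (575*(1 + 1150) + 3556)/((-158*1/530 + 265/122) + 170594) = (575*1151 + 3556)/((-79/265 + 265/122) + 170594) = (661825 + 3556)/(60587/32330 + 170594) = 665381/(5515364607/32330) = 665381*(32330/5515364607) = 21511767730/5515364607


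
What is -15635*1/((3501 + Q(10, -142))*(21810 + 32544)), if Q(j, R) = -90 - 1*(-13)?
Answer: -15635/186108096 ≈ -8.4010e-5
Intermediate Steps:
Q(j, R) = -77 (Q(j, R) = -90 + 13 = -77)
-15635*1/((3501 + Q(10, -142))*(21810 + 32544)) = -15635*1/((3501 - 77)*(21810 + 32544)) = -15635/(54354*3424) = -15635/186108096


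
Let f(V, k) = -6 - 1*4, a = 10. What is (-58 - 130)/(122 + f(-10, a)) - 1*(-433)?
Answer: 12077/28 ≈ 431.32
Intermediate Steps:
f(V, k) = -10 (f(V, k) = -6 - 4 = -10)
(-58 - 130)/(122 + f(-10, a)) - 1*(-433) = (-58 - 130)/(122 - 10) - 1*(-433) = -188/112 + 433 = -188*1/112 + 433 = -47/28 + 433 = 12077/28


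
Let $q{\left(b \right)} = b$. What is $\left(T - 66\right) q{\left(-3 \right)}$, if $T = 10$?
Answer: $168$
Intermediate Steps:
$\left(T - 66\right) q{\left(-3 \right)} = \left(10 - 66\right) \left(-3\right) = \left(-56\right) \left(-3\right) = 168$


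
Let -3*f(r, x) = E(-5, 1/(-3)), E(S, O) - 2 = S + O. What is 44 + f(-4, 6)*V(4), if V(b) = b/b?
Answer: 406/9 ≈ 45.111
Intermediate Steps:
V(b) = 1
E(S, O) = 2 + O + S (E(S, O) = 2 + (S + O) = 2 + (O + S) = 2 + O + S)
f(r, x) = 10/9 (f(r, x) = -(2 + 1/(-3) - 5)/3 = -(2 - 1/3 - 5)/3 = -1/3*(-10/3) = 10/9)
44 + f(-4, 6)*V(4) = 44 + (10/9)*1 = 44 + 10/9 = 406/9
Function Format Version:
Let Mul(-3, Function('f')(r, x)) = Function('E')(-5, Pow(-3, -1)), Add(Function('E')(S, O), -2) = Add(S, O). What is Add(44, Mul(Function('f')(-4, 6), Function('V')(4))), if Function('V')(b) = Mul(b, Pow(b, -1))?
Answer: Rational(406, 9) ≈ 45.111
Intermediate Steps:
Function('V')(b) = 1
Function('E')(S, O) = Add(2, O, S) (Function('E')(S, O) = Add(2, Add(S, O)) = Add(2, Add(O, S)) = Add(2, O, S))
Function('f')(r, x) = Rational(10, 9) (Function('f')(r, x) = Mul(Rational(-1, 3), Add(2, Pow(-3, -1), -5)) = Mul(Rational(-1, 3), Add(2, Rational(-1, 3), -5)) = Mul(Rational(-1, 3), Rational(-10, 3)) = Rational(10, 9))
Add(44, Mul(Function('f')(-4, 6), Function('V')(4))) = Add(44, Mul(Rational(10, 9), 1)) = Add(44, Rational(10, 9)) = Rational(406, 9)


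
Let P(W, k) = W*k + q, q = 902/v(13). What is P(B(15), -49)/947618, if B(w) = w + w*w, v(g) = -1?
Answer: -6331/473809 ≈ -0.013362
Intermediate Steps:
B(w) = w + w**2
q = -902 (q = 902/(-1) = 902*(-1) = -902)
P(W, k) = -902 + W*k (P(W, k) = W*k - 902 = -902 + W*k)
P(B(15), -49)/947618 = (-902 + (15*(1 + 15))*(-49))/947618 = (-902 + (15*16)*(-49))*(1/947618) = (-902 + 240*(-49))*(1/947618) = (-902 - 11760)*(1/947618) = -12662*1/947618 = -6331/473809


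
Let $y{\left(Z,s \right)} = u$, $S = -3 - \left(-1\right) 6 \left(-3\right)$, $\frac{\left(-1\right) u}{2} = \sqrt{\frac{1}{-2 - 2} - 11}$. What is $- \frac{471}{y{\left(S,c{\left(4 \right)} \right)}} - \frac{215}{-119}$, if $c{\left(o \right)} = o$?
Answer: $\frac{215}{119} - \frac{157 i \sqrt{5}}{5} \approx 1.8067 - 70.213 i$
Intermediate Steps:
$u = - 3 i \sqrt{5}$ ($u = - 2 \sqrt{\frac{1}{-2 - 2} - 11} = - 2 \sqrt{\frac{1}{-4} - 11} = - 2 \sqrt{- \frac{1}{4} - 11} = - 2 \sqrt{- \frac{45}{4}} = - 2 \frac{3 i \sqrt{5}}{2} = - 3 i \sqrt{5} \approx - 6.7082 i$)
$S = -21$ ($S = -3 - \left(-6\right) \left(-3\right) = -3 - 18 = -21$)
$y{\left(Z,s \right)} = - 3 i \sqrt{5}$
$- \frac{471}{y{\left(S,c{\left(4 \right)} \right)}} - \frac{215}{-119} = - \frac{471}{\left(-3\right) i \sqrt{5}} - \frac{215}{-119} = - 471 \frac{i \sqrt{5}}{15} - - \frac{215}{119} = - \frac{157 i \sqrt{5}}{5} + \frac{215}{119} = \frac{215}{119} - \frac{157 i \sqrt{5}}{5}$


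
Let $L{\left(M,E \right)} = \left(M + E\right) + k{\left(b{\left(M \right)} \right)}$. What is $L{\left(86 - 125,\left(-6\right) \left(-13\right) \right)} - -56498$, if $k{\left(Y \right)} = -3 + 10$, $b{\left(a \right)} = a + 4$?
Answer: $56544$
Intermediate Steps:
$b{\left(a \right)} = 4 + a$
$k{\left(Y \right)} = 7$
$L{\left(M,E \right)} = 7 + E + M$ ($L{\left(M,E \right)} = \left(M + E\right) + 7 = \left(E + M\right) + 7 = 7 + E + M$)
$L{\left(86 - 125,\left(-6\right) \left(-13\right) \right)} - -56498 = \left(7 - -78 + \left(86 - 125\right)\right) - -56498 = \left(7 + 78 - 39\right) + 56498 = 46 + 56498 = 56544$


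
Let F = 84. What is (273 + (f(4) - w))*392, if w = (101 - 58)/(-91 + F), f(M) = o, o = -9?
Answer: 105896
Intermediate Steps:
f(M) = -9
w = -43/7 (w = (101 - 58)/(-91 + 84) = 43/(-7) = 43*(-1/7) = -43/7 ≈ -6.1429)
(273 + (f(4) - w))*392 = (273 + (-9 - 1*(-43/7)))*392 = (273 + (-9 + 43/7))*392 = (273 - 20/7)*392 = (1891/7)*392 = 105896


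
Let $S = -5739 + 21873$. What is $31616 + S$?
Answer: $47750$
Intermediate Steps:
$S = 16134$
$31616 + S = 31616 + 16134 = 47750$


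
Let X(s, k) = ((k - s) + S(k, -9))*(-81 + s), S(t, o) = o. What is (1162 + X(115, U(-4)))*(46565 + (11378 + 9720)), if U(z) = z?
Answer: -215844970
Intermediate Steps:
X(s, k) = (-81 + s)*(-9 + k - s) (X(s, k) = ((k - s) - 9)*(-81 + s) = (-9 + k - s)*(-81 + s) = (-81 + s)*(-9 + k - s))
(1162 + X(115, U(-4)))*(46565 + (11378 + 9720)) = (1162 + (729 - 1*115**2 - 81*(-4) + 72*115 - 4*115))*(46565 + (11378 + 9720)) = (1162 + (729 - 1*13225 + 324 + 8280 - 460))*(46565 + 21098) = (1162 + (729 - 13225 + 324 + 8280 - 460))*67663 = (1162 - 4352)*67663 = -3190*67663 = -215844970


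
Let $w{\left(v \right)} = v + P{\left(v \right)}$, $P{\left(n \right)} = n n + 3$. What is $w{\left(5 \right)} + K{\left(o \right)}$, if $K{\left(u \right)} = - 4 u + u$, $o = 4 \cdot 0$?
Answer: $33$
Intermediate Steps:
$P{\left(n \right)} = 3 + n^{2}$ ($P{\left(n \right)} = n^{2} + 3 = 3 + n^{2}$)
$o = 0$
$K{\left(u \right)} = - 3 u$
$w{\left(v \right)} = 3 + v + v^{2}$ ($w{\left(v \right)} = v + \left(3 + v^{2}\right) = 3 + v + v^{2}$)
$w{\left(5 \right)} + K{\left(o \right)} = \left(3 + 5 + 5^{2}\right) - 0 = \left(3 + 5 + 25\right) + 0 = 33 + 0 = 33$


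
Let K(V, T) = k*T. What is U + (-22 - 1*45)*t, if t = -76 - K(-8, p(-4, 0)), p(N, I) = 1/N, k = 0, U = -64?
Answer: 5028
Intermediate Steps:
K(V, T) = 0 (K(V, T) = 0*T = 0)
t = -76 (t = -76 - 1*0 = -76 + 0 = -76)
U + (-22 - 1*45)*t = -64 + (-22 - 1*45)*(-76) = -64 + (-22 - 45)*(-76) = -64 - 67*(-76) = -64 + 5092 = 5028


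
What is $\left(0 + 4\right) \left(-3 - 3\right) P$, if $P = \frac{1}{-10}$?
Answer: $\frac{12}{5} \approx 2.4$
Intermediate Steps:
$P = - \frac{1}{10} \approx -0.1$
$\left(0 + 4\right) \left(-3 - 3\right) P = \left(0 + 4\right) \left(-3 - 3\right) \left(- \frac{1}{10}\right) = 4 \left(-6\right) \left(- \frac{1}{10}\right) = \left(-24\right) \left(- \frac{1}{10}\right) = \frac{12}{5}$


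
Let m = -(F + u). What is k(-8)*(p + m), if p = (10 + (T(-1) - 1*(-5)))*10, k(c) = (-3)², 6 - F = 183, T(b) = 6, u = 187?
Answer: 1800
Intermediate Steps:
F = -177 (F = 6 - 1*183 = 6 - 183 = -177)
k(c) = 9
p = 210 (p = (10 + (6 - 1*(-5)))*10 = (10 + (6 + 5))*10 = (10 + 11)*10 = 21*10 = 210)
m = -10 (m = -(-177 + 187) = -1*10 = -10)
k(-8)*(p + m) = 9*(210 - 10) = 9*200 = 1800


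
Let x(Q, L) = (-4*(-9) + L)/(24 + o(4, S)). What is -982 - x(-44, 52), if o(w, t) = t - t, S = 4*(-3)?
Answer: -2957/3 ≈ -985.67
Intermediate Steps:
S = -12
o(w, t) = 0
x(Q, L) = 3/2 + L/24 (x(Q, L) = (-4*(-9) + L)/(24 + 0) = (36 + L)/24 = (36 + L)*(1/24) = 3/2 + L/24)
-982 - x(-44, 52) = -982 - (3/2 + (1/24)*52) = -982 - (3/2 + 13/6) = -982 - 1*11/3 = -982 - 11/3 = -2957/3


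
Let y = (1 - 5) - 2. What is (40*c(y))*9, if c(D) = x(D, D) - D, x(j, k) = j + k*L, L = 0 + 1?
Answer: -2160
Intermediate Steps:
L = 1
y = -6 (y = -4 - 2 = -6)
x(j, k) = j + k (x(j, k) = j + k*1 = j + k)
c(D) = D (c(D) = (D + D) - D = 2*D - D = D)
(40*c(y))*9 = (40*(-6))*9 = -240*9 = -2160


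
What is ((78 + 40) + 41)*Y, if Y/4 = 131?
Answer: 83316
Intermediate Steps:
Y = 524 (Y = 4*131 = 524)
((78 + 40) + 41)*Y = ((78 + 40) + 41)*524 = (118 + 41)*524 = 159*524 = 83316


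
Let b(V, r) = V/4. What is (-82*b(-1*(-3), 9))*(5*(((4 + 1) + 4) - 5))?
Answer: -1230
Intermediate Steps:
b(V, r) = V/4 (b(V, r) = V*(¼) = V/4)
(-82*b(-1*(-3), 9))*(5*(((4 + 1) + 4) - 5)) = (-41*(-1*(-3))/2)*(5*(((4 + 1) + 4) - 5)) = (-41*3/2)*(5*((5 + 4) - 5)) = (-82*¾)*(5*(9 - 5)) = -615*4/2 = -123/2*20 = -1230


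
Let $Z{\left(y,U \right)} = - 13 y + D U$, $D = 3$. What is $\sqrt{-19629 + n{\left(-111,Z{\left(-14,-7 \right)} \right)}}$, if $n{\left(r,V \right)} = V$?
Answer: $2 i \sqrt{4867} \approx 139.53 i$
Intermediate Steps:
$Z{\left(y,U \right)} = - 13 y + 3 U$
$\sqrt{-19629 + n{\left(-111,Z{\left(-14,-7 \right)} \right)}} = \sqrt{-19629 + \left(\left(-13\right) \left(-14\right) + 3 \left(-7\right)\right)} = \sqrt{-19629 + \left(182 - 21\right)} = \sqrt{-19629 + 161} = \sqrt{-19468} = 2 i \sqrt{4867}$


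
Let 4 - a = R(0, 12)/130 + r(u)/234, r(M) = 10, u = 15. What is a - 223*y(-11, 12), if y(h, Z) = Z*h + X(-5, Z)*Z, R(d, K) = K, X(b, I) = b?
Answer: 25049621/585 ≈ 42820.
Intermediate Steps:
y(h, Z) = -5*Z + Z*h (y(h, Z) = Z*h - 5*Z = -5*Z + Z*h)
a = 2261/585 (a = 4 - (12/130 + 10/234) = 4 - (12*(1/130) + 10*(1/234)) = 4 - (6/65 + 5/117) = 4 - 1*79/585 = 4 - 79/585 = 2261/585 ≈ 3.8650)
a - 223*y(-11, 12) = 2261/585 - 2676*(-5 - 11) = 2261/585 - 2676*(-16) = 2261/585 - 223*(-192) = 2261/585 + 42816 = 25049621/585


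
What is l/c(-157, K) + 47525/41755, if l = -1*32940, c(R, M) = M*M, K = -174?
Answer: 352540/7023191 ≈ 0.050197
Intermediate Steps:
c(R, M) = M²
l = -32940
l/c(-157, K) + 47525/41755 = -32940/((-174)²) + 47525/41755 = -32940/30276 + 47525*(1/41755) = -32940*1/30276 + 9505/8351 = -915/841 + 9505/8351 = 352540/7023191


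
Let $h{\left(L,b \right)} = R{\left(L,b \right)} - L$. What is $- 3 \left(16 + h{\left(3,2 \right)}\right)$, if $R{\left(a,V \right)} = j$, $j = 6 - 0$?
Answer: $-57$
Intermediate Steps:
$j = 6$ ($j = 6 + 0 = 6$)
$R{\left(a,V \right)} = 6$
$h{\left(L,b \right)} = 6 - L$
$- 3 \left(16 + h{\left(3,2 \right)}\right) = - 3 \left(16 + \left(6 - 3\right)\right) = - 3 \left(16 + 3\right) = \left(-3\right) 19 = -57$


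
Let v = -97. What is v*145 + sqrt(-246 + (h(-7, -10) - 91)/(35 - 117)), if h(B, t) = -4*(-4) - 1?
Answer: -14065 + 8*I*sqrt(6437)/41 ≈ -14065.0 + 15.655*I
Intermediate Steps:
h(B, t) = 15 (h(B, t) = 16 - 1 = 15)
v*145 + sqrt(-246 + (h(-7, -10) - 91)/(35 - 117)) = -97*145 + sqrt(-246 + (15 - 91)/(35 - 117)) = -14065 + sqrt(-246 - 76/(-82)) = -14065 + sqrt(-246 - 76*(-1/82)) = -14065 + sqrt(-246 + 38/41) = -14065 + sqrt(-10048/41) = -14065 + 8*I*sqrt(6437)/41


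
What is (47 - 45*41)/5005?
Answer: -1798/5005 ≈ -0.35924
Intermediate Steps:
(47 - 45*41)/5005 = (47 - 1845)*(1/5005) = -1798*1/5005 = -1798/5005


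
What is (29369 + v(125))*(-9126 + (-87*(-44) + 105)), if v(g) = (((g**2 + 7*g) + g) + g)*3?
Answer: -413461467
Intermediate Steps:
v(g) = 3*g**2 + 27*g (v(g) = ((g**2 + 8*g) + g)*3 = (g**2 + 9*g)*3 = 3*g**2 + 27*g)
(29369 + v(125))*(-9126 + (-87*(-44) + 105)) = (29369 + 3*125*(9 + 125))*(-9126 + (-87*(-44) + 105)) = (29369 + 3*125*134)*(-9126 + (3828 + 105)) = (29369 + 50250)*(-9126 + 3933) = 79619*(-5193) = -413461467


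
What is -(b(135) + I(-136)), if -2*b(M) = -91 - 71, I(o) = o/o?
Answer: -82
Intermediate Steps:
I(o) = 1
b(M) = 81 (b(M) = -(-91 - 71)/2 = -1/2*(-162) = 81)
-(b(135) + I(-136)) = -(81 + 1) = -1*82 = -82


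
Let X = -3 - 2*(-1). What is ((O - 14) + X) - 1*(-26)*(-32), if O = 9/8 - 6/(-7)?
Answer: -47321/56 ≈ -845.02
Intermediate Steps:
X = -1 (X = -3 + 2 = -1)
O = 111/56 (O = 9*(1/8) - 6*(-1/7) = 9/8 + 6/7 = 111/56 ≈ 1.9821)
((O - 14) + X) - 1*(-26)*(-32) = ((111/56 - 14) - 1) - 1*(-26)*(-32) = (-673/56 - 1) + 26*(-32) = -729/56 - 832 = -47321/56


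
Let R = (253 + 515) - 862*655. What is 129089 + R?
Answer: -434753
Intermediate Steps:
R = -563842 (R = 768 - 564610 = -563842)
129089 + R = 129089 - 563842 = -434753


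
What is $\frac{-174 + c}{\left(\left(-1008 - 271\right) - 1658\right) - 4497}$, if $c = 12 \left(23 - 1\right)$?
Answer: $- \frac{5}{413} \approx -0.012107$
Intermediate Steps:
$c = 264$ ($c = 12 \cdot 22 = 264$)
$\frac{-174 + c}{\left(\left(-1008 - 271\right) - 1658\right) - 4497} = \frac{-174 + 264}{\left(\left(-1008 - 271\right) - 1658\right) - 4497} = \frac{90}{\left(-1279 - 1658\right) - 4497} = \frac{90}{-2937 - 4497} = \frac{90}{-7434} = 90 \left(- \frac{1}{7434}\right) = - \frac{5}{413}$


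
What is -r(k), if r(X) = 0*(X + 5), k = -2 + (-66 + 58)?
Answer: 0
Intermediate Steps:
k = -10 (k = -2 - 8 = -10)
r(X) = 0 (r(X) = 0*(5 + X) = 0)
-r(k) = -1*0 = 0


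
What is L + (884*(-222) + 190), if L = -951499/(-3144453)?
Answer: -616494214775/3144453 ≈ -1.9606e+5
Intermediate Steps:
L = 951499/3144453 (L = -951499*(-1/3144453) = 951499/3144453 ≈ 0.30260)
L + (884*(-222) + 190) = 951499/3144453 + (884*(-222) + 190) = 951499/3144453 + (-196248 + 190) = 951499/3144453 - 196058 = -616494214775/3144453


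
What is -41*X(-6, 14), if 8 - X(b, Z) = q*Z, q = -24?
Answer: -14104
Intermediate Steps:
X(b, Z) = 8 + 24*Z (X(b, Z) = 8 - (-24)*Z = 8 + 24*Z)
-41*X(-6, 14) = -41*(8 + 24*14) = -41*(8 + 336) = -41*344 = -14104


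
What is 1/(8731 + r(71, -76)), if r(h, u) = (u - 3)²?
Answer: 1/14972 ≈ 6.6791e-5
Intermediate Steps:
r(h, u) = (-3 + u)²
1/(8731 + r(71, -76)) = 1/(8731 + (-3 - 76)²) = 1/(8731 + (-79)²) = 1/(8731 + 6241) = 1/14972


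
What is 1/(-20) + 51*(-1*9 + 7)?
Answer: -2041/20 ≈ -102.05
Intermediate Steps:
1/(-20) + 51*(-1*9 + 7) = -1/20 + 51*(-9 + 7) = -1/20 + 51*(-2) = -1/20 - 102 = -2041/20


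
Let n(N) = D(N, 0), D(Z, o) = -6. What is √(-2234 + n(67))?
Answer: 8*I*√35 ≈ 47.329*I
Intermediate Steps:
n(N) = -6
√(-2234 + n(67)) = √(-2234 - 6) = √(-2240) = 8*I*√35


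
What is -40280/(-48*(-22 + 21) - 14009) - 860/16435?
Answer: 129999068/45889807 ≈ 2.8329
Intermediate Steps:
-40280/(-48*(-22 + 21) - 14009) - 860/16435 = -40280/(-48*(-1) - 14009) - 860*1/16435 = -40280/(48 - 14009) - 172/3287 = -40280/(-13961) - 172/3287 = -40280*(-1/13961) - 172/3287 = 40280/13961 - 172/3287 = 129999068/45889807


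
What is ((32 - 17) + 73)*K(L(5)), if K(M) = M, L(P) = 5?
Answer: 440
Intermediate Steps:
((32 - 17) + 73)*K(L(5)) = ((32 - 17) + 73)*5 = (15 + 73)*5 = 88*5 = 440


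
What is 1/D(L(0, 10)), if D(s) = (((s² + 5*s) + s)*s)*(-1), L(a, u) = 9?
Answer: -1/1215 ≈ -0.00082305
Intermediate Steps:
D(s) = -s*(s² + 6*s) (D(s) = ((s² + 6*s)*s)*(-1) = (s*(s² + 6*s))*(-1) = -s*(s² + 6*s))
1/D(L(0, 10)) = 1/(9²*(-6 - 1*9)) = 1/(81*(-6 - 9)) = 1/(81*(-15)) = 1/(-1215) = -1/1215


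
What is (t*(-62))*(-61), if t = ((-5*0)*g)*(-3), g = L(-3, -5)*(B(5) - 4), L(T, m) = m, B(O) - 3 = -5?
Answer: 0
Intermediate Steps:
B(O) = -2 (B(O) = 3 - 5 = -2)
g = 30 (g = -5*(-2 - 4) = -5*(-6) = 30)
t = 0 (t = (-5*0*30)*(-3) = (0*30)*(-3) = 0*(-3) = 0)
(t*(-62))*(-61) = (0*(-62))*(-61) = 0*(-61) = 0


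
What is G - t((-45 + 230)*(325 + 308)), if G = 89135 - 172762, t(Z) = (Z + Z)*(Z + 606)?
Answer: -27569176937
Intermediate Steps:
t(Z) = 2*Z*(606 + Z) (t(Z) = (2*Z)*(606 + Z) = 2*Z*(606 + Z))
G = -83627
G - t((-45 + 230)*(325 + 308)) = -83627 - 2*(-45 + 230)*(325 + 308)*(606 + (-45 + 230)*(325 + 308)) = -83627 - 2*185*633*(606 + 185*633) = -83627 - 2*117105*(606 + 117105) = -83627 - 2*117105*117711 = -83627 - 1*27569093310 = -83627 - 27569093310 = -27569176937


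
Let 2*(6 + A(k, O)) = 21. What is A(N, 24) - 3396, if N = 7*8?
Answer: -6783/2 ≈ -3391.5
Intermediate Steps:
N = 56
A(k, O) = 9/2 (A(k, O) = -6 + (½)*21 = -6 + 21/2 = 9/2)
A(N, 24) - 3396 = 9/2 - 3396 = -6783/2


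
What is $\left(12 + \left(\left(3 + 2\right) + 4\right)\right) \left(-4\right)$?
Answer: $-84$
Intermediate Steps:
$\left(12 + \left(\left(3 + 2\right) + 4\right)\right) \left(-4\right) = \left(12 + \left(5 + 4\right)\right) \left(-4\right) = \left(12 + 9\right) \left(-4\right) = 21 \left(-4\right) = -84$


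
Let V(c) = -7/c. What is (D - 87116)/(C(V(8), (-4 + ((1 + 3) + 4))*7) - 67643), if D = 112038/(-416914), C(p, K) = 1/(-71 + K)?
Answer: 780879829333/606328453050 ≈ 1.2879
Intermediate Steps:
D = -56019/208457 (D = 112038*(-1/416914) = -56019/208457 ≈ -0.26873)
(D - 87116)/(C(V(8), (-4 + ((1 + 3) + 4))*7) - 67643) = (-56019/208457 - 87116)/(1/(-71 + (-4 + ((1 + 3) + 4))*7) - 67643) = -18159996031/(208457*(1/(-71 + (-4 + (4 + 4))*7) - 67643)) = -18159996031/(208457*(1/(-71 + (-4 + 8)*7) - 67643)) = -18159996031/(208457*(1/(-71 + 4*7) - 67643)) = -18159996031/(208457*(1/(-71 + 28) - 67643)) = -18159996031/(208457*(1/(-43) - 67643)) = -18159996031/(208457*(-1/43 - 67643)) = -18159996031/(208457*(-2908650/43)) = -18159996031/208457*(-43/2908650) = 780879829333/606328453050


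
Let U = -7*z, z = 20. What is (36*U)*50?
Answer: -252000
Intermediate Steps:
U = -140 (U = -7*20 = -140)
(36*U)*50 = (36*(-140))*50 = -5040*50 = -252000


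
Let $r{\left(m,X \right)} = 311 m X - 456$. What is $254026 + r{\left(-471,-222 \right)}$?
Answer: $32772352$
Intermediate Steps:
$r{\left(m,X \right)} = -456 + 311 X m$ ($r{\left(m,X \right)} = 311 X m - 456 = -456 + 311 X m$)
$254026 + r{\left(-471,-222 \right)} = 254026 - \left(456 + 69042 \left(-471\right)\right) = 254026 + \left(-456 + 32518782\right) = 254026 + 32518326 = 32772352$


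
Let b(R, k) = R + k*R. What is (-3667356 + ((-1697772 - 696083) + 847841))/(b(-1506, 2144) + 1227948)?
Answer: 868895/333737 ≈ 2.6035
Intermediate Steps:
b(R, k) = R + R*k
(-3667356 + ((-1697772 - 696083) + 847841))/(b(-1506, 2144) + 1227948) = (-3667356 + ((-1697772 - 696083) + 847841))/(-1506*(1 + 2144) + 1227948) = (-3667356 + (-2393855 + 847841))/(-1506*2145 + 1227948) = (-3667356 - 1546014)/(-3230370 + 1227948) = -5213370/(-2002422) = -5213370*(-1/2002422) = 868895/333737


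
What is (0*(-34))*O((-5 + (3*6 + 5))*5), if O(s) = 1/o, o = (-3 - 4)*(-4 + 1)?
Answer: 0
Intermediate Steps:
o = 21 (o = -7*(-3) = 21)
O(s) = 1/21
(0*(-34))*O((-5 + (3*6 + 5))*5) = (0*(-34))*(1/21) = 0*(1/21) = 0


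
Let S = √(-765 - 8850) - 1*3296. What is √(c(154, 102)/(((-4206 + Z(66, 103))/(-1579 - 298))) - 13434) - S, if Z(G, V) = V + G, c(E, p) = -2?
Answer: 3296 - I*√9615 + 2*I*√54738502511/4037 ≈ 3296.0 + 17.853*I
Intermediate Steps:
Z(G, V) = G + V
S = -3296 + I*√9615 (S = √(-9615) - 3296 = I*√9615 - 3296 = -3296 + I*√9615 ≈ -3296.0 + 98.056*I)
√(c(154, 102)/(((-4206 + Z(66, 103))/(-1579 - 298))) - 13434) - S = √(-2*(-1579 - 298)/(-4206 + (66 + 103)) - 13434) - (-3296 + I*√9615) = √(-2*(-1877/(-4206 + 169)) - 13434) + (3296 - I*√9615) = √(-2/((-4037*(-1/1877))) - 13434) + (3296 - I*√9615) = √(-2/4037/1877 - 13434) + (3296 - I*√9615) = √(-2*1877/4037 - 13434) + (3296 - I*√9615) = √(-3754/4037 - 13434) + (3296 - I*√9615) = √(-54236812/4037) + (3296 - I*√9615) = 2*I*√54738502511/4037 + (3296 - I*√9615) = 3296 - I*√9615 + 2*I*√54738502511/4037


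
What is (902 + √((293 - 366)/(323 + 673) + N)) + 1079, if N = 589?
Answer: 1981 + √146056179/498 ≈ 2005.3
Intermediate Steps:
(902 + √((293 - 366)/(323 + 673) + N)) + 1079 = (902 + √((293 - 366)/(323 + 673) + 589)) + 1079 = (902 + √(-73/996 + 589)) + 1079 = (902 + √(586571/996)) + 1079 = (902 + √146056179/498) + 1079 = 1981 + √146056179/498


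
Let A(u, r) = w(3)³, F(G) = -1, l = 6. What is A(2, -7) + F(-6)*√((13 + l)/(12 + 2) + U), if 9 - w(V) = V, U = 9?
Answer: 216 - √2030/14 ≈ 212.78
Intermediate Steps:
w(V) = 9 - V
A(u, r) = 216 (A(u, r) = (9 - 1*3)³ = (9 - 3)³ = 6³ = 216)
A(2, -7) + F(-6)*√((13 + l)/(12 + 2) + U) = 216 - √((13 + 6)/(12 + 2) + 9) = 216 - √(19/14 + 9) = 216 - √(145/14) = 216 - √2030/14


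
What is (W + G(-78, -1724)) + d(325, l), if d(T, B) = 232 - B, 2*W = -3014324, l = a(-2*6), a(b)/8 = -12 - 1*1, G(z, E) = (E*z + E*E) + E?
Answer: 1598098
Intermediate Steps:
G(z, E) = E + E² + E*z (G(z, E) = (E*z + E²) + E = (E² + E*z) + E = E + E² + E*z)
a(b) = -104 (a(b) = 8*(-12 - 1*1) = 8*(-12 - 1) = 8*(-13) = -104)
l = -104
W = -1507162 (W = (½)*(-3014324) = -1507162)
(W + G(-78, -1724)) + d(325, l) = (-1507162 - 1724*(1 - 1724 - 78)) + (232 - 1*(-104)) = (-1507162 - 1724*(-1801)) + (232 + 104) = (-1507162 + 3104924) + 336 = 1597762 + 336 = 1598098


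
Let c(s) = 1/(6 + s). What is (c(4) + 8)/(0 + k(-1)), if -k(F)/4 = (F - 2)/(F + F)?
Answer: -27/20 ≈ -1.3500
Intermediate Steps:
k(F) = -2*(-2 + F)/F (k(F) = -4*(F - 2)/(F + F) = -4*(-2 + F)/(2*F) = -4*(-2 + F)*1/(2*F) = -2*(-2 + F)/F)
(c(4) + 8)/(0 + k(-1)) = (1/(6 + 4) + 8)/(0 + (-2 + 4/(-1))) = (1/10 + 8)/(0 + (-2 + 4*(-1))) = (⅒ + 8)/(0 + (-2 - 4)) = 81/(10*(0 - 6)) = (81/10)/(-6) = (81/10)*(-⅙) = -27/20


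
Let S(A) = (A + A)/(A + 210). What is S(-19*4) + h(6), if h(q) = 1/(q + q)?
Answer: -845/804 ≈ -1.0510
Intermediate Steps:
S(A) = 2*A/(210 + A) (S(A) = (2*A)/(210 + A) = 2*A/(210 + A))
h(q) = 1/(2*q)
S(-19*4) + h(6) = 2*(-19*4)/(210 - 19*4) + (½)/6 = 2*(-76)/(210 - 76) + (½)*(⅙) = 2*(-76)/134 + 1/12 = 2*(-76)*(1/134) + 1/12 = -76/67 + 1/12 = -845/804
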